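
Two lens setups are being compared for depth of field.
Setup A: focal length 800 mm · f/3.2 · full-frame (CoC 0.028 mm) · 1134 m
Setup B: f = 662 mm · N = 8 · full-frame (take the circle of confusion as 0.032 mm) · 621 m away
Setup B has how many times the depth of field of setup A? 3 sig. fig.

1.40

Setup A: H = 800²/(3.2×0.028) + 800 ≈ 7143657.1 mm; DoF = Df − Dn = 1347831 − 978727 ≈ 369104 mm.
Setup B: H = 662²/(8×0.032) + 662 ≈ 1712552.6 mm; DoF = Df − Dn = 973919 − 455823 ≈ 518096 mm.
Ratio = 518096 / 369104 ≈ 1.40.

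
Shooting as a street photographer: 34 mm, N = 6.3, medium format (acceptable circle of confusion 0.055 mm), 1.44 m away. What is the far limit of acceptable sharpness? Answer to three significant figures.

Hyperfocal distance H = f²/(N·c) + f = 34²/(6.3 × 0.055) + 34 = 1156/0.3465 + 34 ≈ 3370.2 mm ≈ 3.370 m.
Far limit Df = s·(H − f)/(H − s) = 1440 × (3370.2 − 34) / (3370.2 − 1440) = 1440 × 3336.2 / 1930.2 ≈ 2488.9 mm ≈ 2.49 m.

2.49 m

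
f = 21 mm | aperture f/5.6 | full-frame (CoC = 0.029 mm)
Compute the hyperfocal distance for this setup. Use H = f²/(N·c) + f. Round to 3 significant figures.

2.74 m

Hyperfocal distance H = f²/(N·c) + f = 21²/(5.6 × 0.029) + 21 = 441/0.1624 + 21 ≈ 2736.5 mm ≈ 2.74 m.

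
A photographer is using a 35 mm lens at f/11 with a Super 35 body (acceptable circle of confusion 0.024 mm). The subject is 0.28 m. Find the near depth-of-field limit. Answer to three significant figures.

266 mm

Hyperfocal distance H = f²/(N·c) + f = 35²/(11 × 0.024) + 35 = 1225/0.264 + 35 ≈ 4675.2 mm ≈ 4.675 m.
Near limit Dn = s·(H − f)/(H + s − 2f) = 280 × (4675.2 − 35) / (4675.2 + 280 − 2 × 35) = 280 × 4640.2 / 4885.2 ≈ 265.96 mm.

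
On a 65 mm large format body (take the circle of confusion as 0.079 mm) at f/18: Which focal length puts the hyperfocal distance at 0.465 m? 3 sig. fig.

From H = f²/(N·c) + f, with f ≪ H: f ≈ √(H·N·c) = √(465 × 18 × 0.079) = √661.23 ≈ 25.71 mm.
Exact: f² + N·c·f − N·c·H = 0 ⇒ f = (−N·c + √((N·c)² + 4·N·c·H))/2 = (−1.422 + √2646.9)/2 ≈ 25.013 mm ≈ 25.0 mm.

25.0 mm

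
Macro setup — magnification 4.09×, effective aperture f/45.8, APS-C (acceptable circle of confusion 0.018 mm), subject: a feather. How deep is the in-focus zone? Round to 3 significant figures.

0.0986 mm

At magnification m, DoF ≈ 2·N_eff·c/m² = 2 × 45.8 × 0.018 / 4.09² = 1.649 / 16.73 ≈ 0.0986 mm.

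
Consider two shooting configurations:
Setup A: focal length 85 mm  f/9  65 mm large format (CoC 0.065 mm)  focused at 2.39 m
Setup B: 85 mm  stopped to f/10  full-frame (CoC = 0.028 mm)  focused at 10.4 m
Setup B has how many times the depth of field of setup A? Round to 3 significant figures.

Setup A: H = 85²/(9×0.065) + 85 ≈ 12435.4 mm; DoF = Df − Dn = 2938.40 − 2014.10 ≈ 924.30 mm.
Setup B: H = 85²/(10×0.028) + 85 ≈ 25888.6 mm; DoF = Df − Dn = 17326.1 − 7429.9 ≈ 9896.2 mm.
Ratio = 9896.2 / 924.30 ≈ 10.7.

10.7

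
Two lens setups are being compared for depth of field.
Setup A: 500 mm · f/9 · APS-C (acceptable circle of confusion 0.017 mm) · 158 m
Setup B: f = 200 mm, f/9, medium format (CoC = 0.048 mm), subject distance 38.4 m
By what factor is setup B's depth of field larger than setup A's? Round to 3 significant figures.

1.24

Setup A: H = 500²/(9×0.017) + 500 ≈ 1634486.9 mm; DoF = Df − Dn = 174854 − 144109 ≈ 30745 mm.
Setup B: H = 200²/(9×0.048) + 200 ≈ 92792.6 mm; DoF = Df − Dn = 65368 − 27185 ≈ 38183 mm.
Ratio = 38183 / 30745 ≈ 1.24.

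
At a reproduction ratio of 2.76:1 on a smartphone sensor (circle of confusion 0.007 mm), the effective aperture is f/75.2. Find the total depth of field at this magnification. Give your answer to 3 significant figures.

At magnification m, DoF ≈ 2·N_eff·c/m² = 2 × 75.2 × 0.007 / 2.76² = 1.053 / 7.618 ≈ 0.138 mm.

0.138 mm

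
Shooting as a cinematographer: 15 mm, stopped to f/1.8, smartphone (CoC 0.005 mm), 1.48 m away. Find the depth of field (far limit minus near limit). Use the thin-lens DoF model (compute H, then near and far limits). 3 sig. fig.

Hyperfocal distance H = f²/(N·c) + f = 15²/(1.8 × 0.005) + 15 = 225/0.009 + 15 ≈ 25015.0 mm ≈ 25.01 m.
Near limit Dn = s·(H − f)/(H + s − 2f) = 1480 × (25015.0 − 15) / (25015.0 + 1480 − 2 × 15) = 1480 × 25000.0 / 26465.0 ≈ 1398.07 mm.
Far limit Df = s·(H − f)/(H − s) = 1480 × (25015.0 − 15) / (25015.0 − 1480) = 1480 × 25000.0 / 23535.0 ≈ 1572.13 mm.
Depth of field = Df − Dn = 1572.13 − 1398.07 ≈ 174.06 mm.

174 mm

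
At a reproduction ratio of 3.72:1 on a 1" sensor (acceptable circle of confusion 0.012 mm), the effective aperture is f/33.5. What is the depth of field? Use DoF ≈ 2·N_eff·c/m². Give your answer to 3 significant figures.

At magnification m, DoF ≈ 2·N_eff·c/m² = 2 × 33.5 × 0.012 / 3.72² = 0.804 / 13.84 ≈ 0.0581 mm.

0.0581 mm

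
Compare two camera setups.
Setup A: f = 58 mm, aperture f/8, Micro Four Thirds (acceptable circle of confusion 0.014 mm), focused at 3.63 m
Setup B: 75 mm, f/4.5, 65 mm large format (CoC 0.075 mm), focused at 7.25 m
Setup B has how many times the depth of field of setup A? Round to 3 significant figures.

8.75

Setup A: H = 58²/(8×0.014) + 58 ≈ 30093.7 mm; DoF = Df − Dn = 4119.97 − 3244.19 ≈ 875.78 mm.
Setup B: H = 75²/(4.5×0.075) + 75 ≈ 16741.7 mm; DoF = Df − Dn = 12730.5 − 5068.2 ≈ 7662.3 mm.
Ratio = 7662.3 / 875.78 ≈ 8.75.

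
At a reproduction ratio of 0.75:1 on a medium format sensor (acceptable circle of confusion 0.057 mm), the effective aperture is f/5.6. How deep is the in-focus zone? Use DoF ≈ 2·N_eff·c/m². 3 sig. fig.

At magnification m, DoF ≈ 2·N_eff·c/m² = 2 × 5.6 × 0.057 / 0.75² = 0.6384 / 0.5625 ≈ 1.13 mm.

1.13 mm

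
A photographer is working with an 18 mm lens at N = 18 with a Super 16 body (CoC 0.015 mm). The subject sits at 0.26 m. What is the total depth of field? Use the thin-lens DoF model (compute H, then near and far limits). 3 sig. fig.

109 mm

Hyperfocal distance H = f²/(N·c) + f = 18²/(18 × 0.015) + 18 = 324/0.27 + 18 ≈ 1218.0 mm ≈ 1.218 m.
Near limit Dn = s·(H − f)/(H + s − 2f) = 260 × (1218.0 − 18) / (1218.0 + 260 − 2 × 18) = 260 × 1200.0 / 1442.0 ≈ 216.37 mm.
Far limit Df = s·(H − f)/(H − s) = 260 × (1218.0 − 18) / (1218.0 − 260) = 260 × 1200.0 / 958.0 ≈ 325.68 mm.
Depth of field = Df − Dn = 325.68 − 216.37 ≈ 109.31 mm.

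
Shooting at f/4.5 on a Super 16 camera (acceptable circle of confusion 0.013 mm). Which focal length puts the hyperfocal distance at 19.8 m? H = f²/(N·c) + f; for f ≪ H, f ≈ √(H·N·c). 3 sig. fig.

34.0 mm

From H = f²/(N·c) + f, with f ≪ H: f ≈ √(H·N·c) = √(19800 × 4.5 × 0.013) = √1158.3 ≈ 34.03 mm.
The +f correction barely moves this — solving exactly, f² + N·c·f − N·c·H = 0 ⇒ f = (−N·c + √((N·c)² + 4·N·c·H))/2 = (−0.0585 + √4633.2)/2 ≈ 34.005 mm, so f ≈ 34.0 mm.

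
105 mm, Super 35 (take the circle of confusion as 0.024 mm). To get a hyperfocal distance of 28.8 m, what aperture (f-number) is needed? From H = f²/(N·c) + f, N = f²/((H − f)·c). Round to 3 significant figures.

Rearrange H = f²/(N·c) + f for N: N = f² / ((H − f)·c).
N = 105² / ((28800 − 105) × 0.024) = 11025 / 688.7 ≈ 16.

f/16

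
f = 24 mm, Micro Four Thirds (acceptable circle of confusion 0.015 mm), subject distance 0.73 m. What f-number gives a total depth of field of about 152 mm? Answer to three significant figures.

Write h = H − f = f²/(N·c). The thin-lens limits are Dn = s·h/(h + (s−f)) and Df = s·h/(h − (s−f)), so DoF = Df − Dn = 2·s·(s−f)·h / (h² − (s−f)²).
That is a quadratic in h: DoF·h² − 2·s·(s−f)·h − DoF·(s−f)² = 0 ⇒ h = (s−f)·(s + √(s² + DoF²)) / DoF = 706 × (730 + √(730² + 152²)) / 152 = 706 × (730 + 745.657) / 152 ≈ 6854.0 mm.
Then N = f²/(c·h) = 24² / (0.015 × 6854.0) = 576 / 102.81 ≈ 5.60.

f/5.60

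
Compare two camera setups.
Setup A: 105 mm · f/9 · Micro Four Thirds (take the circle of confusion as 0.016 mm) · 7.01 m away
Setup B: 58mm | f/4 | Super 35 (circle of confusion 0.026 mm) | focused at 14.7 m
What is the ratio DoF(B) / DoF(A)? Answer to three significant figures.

13.1

Setup A: H = 105²/(9×0.016) + 105 ≈ 76667.5 mm; DoF = Df − Dn = 7704.9 − 6430.1 ≈ 1274.8 mm.
Setup B: H = 58²/(4×0.026) + 58 ≈ 32404.2 mm; DoF = Df − Dn = 26857 − 10119 ≈ 16738 mm.
Ratio = 16738 / 1274.8 ≈ 13.1.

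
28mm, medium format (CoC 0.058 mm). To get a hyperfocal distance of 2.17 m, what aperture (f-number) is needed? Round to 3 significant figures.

f/6.31

Rearrange H = f²/(N·c) + f for N: N = f² / ((H − f)·c).
N = 28² / ((2170 − 28) × 0.058) = 784 / 124.2 ≈ 6.31.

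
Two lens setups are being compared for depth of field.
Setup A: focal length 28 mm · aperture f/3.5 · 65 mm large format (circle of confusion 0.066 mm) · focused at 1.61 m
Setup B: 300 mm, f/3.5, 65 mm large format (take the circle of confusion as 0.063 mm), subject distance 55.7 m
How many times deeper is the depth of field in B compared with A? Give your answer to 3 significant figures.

8.03

Setup A: H = 28²/(3.5×0.066) + 28 ≈ 3421.9 mm; DoF = Df − Dn = 3015.7 − 1098.1 ≈ 1917.6 mm.
Setup B: H = 300²/(3.5×0.063) + 300 ≈ 408463.3 mm; DoF = Df − Dn = 64447 − 49043 ≈ 15404 mm.
Ratio = 15404 / 1917.6 ≈ 8.03.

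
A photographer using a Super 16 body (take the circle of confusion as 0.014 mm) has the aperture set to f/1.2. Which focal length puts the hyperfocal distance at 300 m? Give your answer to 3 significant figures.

71.0 mm

From H = f²/(N·c) + f, with f ≪ H: f ≈ √(H·N·c) = √(300000 × 1.2 × 0.014) = √5040.0 ≈ 70.99 mm.
The +f correction barely moves this — solving exactly, f² + N·c·f − N·c·H = 0 ⇒ f = (−N·c + √((N·c)² + 4·N·c·H))/2 = (−0.0168 + √20160)/2 ≈ 70.985 mm, so f ≈ 71.0 mm.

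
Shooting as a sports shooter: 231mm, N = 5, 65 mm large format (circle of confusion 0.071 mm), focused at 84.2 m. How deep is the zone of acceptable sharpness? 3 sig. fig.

137 m

Hyperfocal distance H = f²/(N·c) + f = 231²/(5 × 0.071) + 231 = 53361/0.355 + 231 ≈ 150543.7 mm ≈ 150.5 m.
Near limit Dn = s·(H − f)/(H + s − 2f) = 84200 × (150543.7 − 231) / (150543.7 + 84200 − 2 × 231) = 84200 × 150312.7 / 234281.7 ≈ 54022 mm.
Far limit Df = s·(H − f)/(H − s) = 84200 × (150543.7 − 231) / (150543.7 − 84200) = 84200 × 150312.7 / 66343.7 ≈ 190769 mm.
Depth of field = Df − Dn = 190769 − 54022 ≈ 136747 mm ≈ 137 m.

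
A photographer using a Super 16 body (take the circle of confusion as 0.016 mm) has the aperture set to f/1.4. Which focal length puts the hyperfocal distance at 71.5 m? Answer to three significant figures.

40.0 mm

From H = f²/(N·c) + f, with f ≪ H: f ≈ √(H·N·c) = √(71500 × 1.4 × 0.016) = √1601.6 ≈ 40.02 mm.
The +f correction barely moves this — solving exactly, f² + N·c·f − N·c·H = 0 ⇒ f = (−N·c + √((N·c)² + 4·N·c·H))/2 = (−0.0224 + √6406.4)/2 ≈ 40.009 mm, so f ≈ 40.0 mm.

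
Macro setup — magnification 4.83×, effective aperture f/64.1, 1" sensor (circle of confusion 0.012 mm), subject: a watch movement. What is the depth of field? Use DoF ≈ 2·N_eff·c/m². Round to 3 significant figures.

At magnification m, DoF ≈ 2·N_eff·c/m² = 2 × 64.1 × 0.012 / 4.83² = 1.538 / 23.33 ≈ 0.0659 mm.

0.0659 mm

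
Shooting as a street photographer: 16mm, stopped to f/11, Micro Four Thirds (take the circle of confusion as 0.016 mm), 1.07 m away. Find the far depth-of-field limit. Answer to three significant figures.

3.89 m

Hyperfocal distance H = f²/(N·c) + f = 16²/(11 × 0.016) + 16 = 256/0.176 + 16 ≈ 1470.5 mm ≈ 1.471 m.
Far limit Df = s·(H − f)/(H − s) = 1070 × (1470.5 − 16) / (1470.5 − 1070) = 1070 × 1454.5 / 400.5 ≈ 3885.6 mm ≈ 3.89 m.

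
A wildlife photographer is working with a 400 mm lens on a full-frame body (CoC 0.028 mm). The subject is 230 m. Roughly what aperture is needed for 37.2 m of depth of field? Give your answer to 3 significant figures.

Write h = H − f = f²/(N·c). The thin-lens limits are Dn = s·h/(h + (s−f)) and Df = s·h/(h − (s−f)), so DoF = Df − Dn = 2·s·(s−f)·h / (h² − (s−f)²).
That is a quadratic in h: DoF·h² − 2·s·(s−f)·h − DoF·(s−f)² = 0 ⇒ h = (s−f)·(s + √(s² + DoF²)) / DoF = 229600 × (230000 + √(230000² + 37200²)) / 37200 = 229600 × (230000 + 232989) / 37200 ≈ 2857588 mm.
Then N = f²/(c·h) = 400² / (0.028 × 2857588) = 160000 / 80012 ≈ 2.00.

f/2.00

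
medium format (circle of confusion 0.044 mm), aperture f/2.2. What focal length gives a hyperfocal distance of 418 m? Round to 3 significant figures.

201 mm

From H = f²/(N·c) + f, with f ≪ H: f ≈ √(H·N·c) = √(418000 × 2.2 × 0.044) = √40462 ≈ 201.2 mm.
The +f correction barely moves this — solving exactly, f² + N·c·f − N·c·H = 0 ⇒ f = (−N·c + √((N·c)² + 4·N·c·H))/2 = (−0.0968 + √161850)/2 ≈ 201.10 mm, so f ≈ 201 mm.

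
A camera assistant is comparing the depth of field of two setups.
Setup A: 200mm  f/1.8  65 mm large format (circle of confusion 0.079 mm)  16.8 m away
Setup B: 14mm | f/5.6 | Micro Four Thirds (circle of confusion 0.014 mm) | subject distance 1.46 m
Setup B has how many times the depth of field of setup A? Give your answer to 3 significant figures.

Setup A: H = 200²/(1.8×0.079) + 200 ≈ 281494.0 mm; DoF = Df − Dn = 17853.6 − 15863.8 ≈ 1989.8 mm.
Setup B: H = 14²/(5.6×0.014) + 14 ≈ 2514.0 mm; DoF = Df − Dn = 3463.0 − 925.0 ≈ 2538.0 mm.
Ratio = 2538.0 / 1989.8 ≈ 1.28.

1.28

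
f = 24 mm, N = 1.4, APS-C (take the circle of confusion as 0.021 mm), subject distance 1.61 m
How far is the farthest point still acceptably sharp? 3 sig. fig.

1.75 m

Hyperfocal distance H = f²/(N·c) + f = 24²/(1.4 × 0.021) + 24 = 576/0.0294 + 24 ≈ 19615.8 mm ≈ 19.62 m.
Far limit Df = s·(H − f)/(H − s) = 1610 × (19615.8 − 24) / (19615.8 − 1610) = 1610 × 19591.8 / 18005.8 ≈ 1751.8 mm ≈ 1.75 m.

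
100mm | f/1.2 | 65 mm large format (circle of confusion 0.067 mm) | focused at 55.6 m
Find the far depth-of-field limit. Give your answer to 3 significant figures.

Hyperfocal distance H = f²/(N·c) + f = 100²/(1.2 × 0.067) + 100 = 10000/0.0804 + 100 ≈ 124478.1 mm ≈ 124.5 m.
Far limit Df = s·(H − f)/(H − s) = 55600 × (124478.1 − 100) / (124478.1 − 55600) = 55600 × 124378.1 / 68878.1 ≈ 100401 mm ≈ 100 m.

100 m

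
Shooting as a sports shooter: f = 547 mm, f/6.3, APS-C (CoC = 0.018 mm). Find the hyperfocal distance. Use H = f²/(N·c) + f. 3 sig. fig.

2640 m

Hyperfocal distance H = f²/(N·c) + f = 547²/(6.3 × 0.018) + 547 = 299209/0.1134 + 547 ≈ 2639074.3 mm ≈ 2640 m.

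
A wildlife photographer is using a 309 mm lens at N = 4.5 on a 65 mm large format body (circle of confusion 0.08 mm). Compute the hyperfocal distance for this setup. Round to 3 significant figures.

266 m

Hyperfocal distance H = f²/(N·c) + f = 309²/(4.5 × 0.08) + 309 = 95481/0.36 + 309 ≈ 265534.0 mm ≈ 266 m.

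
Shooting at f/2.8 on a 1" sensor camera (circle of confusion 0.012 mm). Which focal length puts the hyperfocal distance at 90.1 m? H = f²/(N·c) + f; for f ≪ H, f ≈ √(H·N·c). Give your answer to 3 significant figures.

From H = f²/(N·c) + f, with f ≪ H: f ≈ √(H·N·c) = √(90100 × 2.8 × 0.012) = √3027.4 ≈ 55.02 mm.
The +f correction barely moves this — solving exactly, f² + N·c·f − N·c·H = 0 ⇒ f = (−N·c + √((N·c)² + 4·N·c·H))/2 = (−0.0336 + √12109)/2 ≈ 55.005 mm, so f ≈ 55.0 mm.

55.0 mm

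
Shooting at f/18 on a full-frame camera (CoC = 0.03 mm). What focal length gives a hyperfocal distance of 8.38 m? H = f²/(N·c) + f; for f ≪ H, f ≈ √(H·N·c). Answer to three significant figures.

From H = f²/(N·c) + f, with f ≪ H: f ≈ √(H·N·c) = √(8380 × 18 × 0.03) = √4525.2 ≈ 67.27 mm.
Exact: f² + N·c·f − N·c·H = 0 ⇒ f = (−N·c + √((N·c)² + 4·N·c·H))/2 = (−0.54 + √18101)/2 ≈ 67.000 mm ≈ 67.0 mm.

67.0 mm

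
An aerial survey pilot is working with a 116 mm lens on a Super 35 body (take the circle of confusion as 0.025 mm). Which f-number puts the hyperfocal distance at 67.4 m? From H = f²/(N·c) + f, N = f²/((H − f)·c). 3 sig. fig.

f/8

Rearrange H = f²/(N·c) + f for N: N = f² / ((H − f)·c).
N = 116² / ((67400 − 116) × 0.025) = 13456 / 1682 ≈ 8.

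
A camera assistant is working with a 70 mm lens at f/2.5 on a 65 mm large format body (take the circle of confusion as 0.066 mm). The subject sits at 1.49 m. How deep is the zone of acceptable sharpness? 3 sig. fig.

143 mm

Hyperfocal distance H = f²/(N·c) + f = 70²/(2.5 × 0.066) + 70 = 4900/0.165 + 70 ≈ 29767.0 mm ≈ 29.77 m.
Near limit Dn = s·(H − f)/(H + s − 2f) = 1490 × (29767.0 − 70) / (29767.0 + 1490 − 2 × 70) = 1490 × 29697.0 / 31117.0 ≈ 1422.00 mm.
Far limit Df = s·(H − f)/(H − s) = 1490 × (29767.0 − 70) / (29767.0 − 1490) = 1490 × 29697.0 / 28277.0 ≈ 1564.82 mm.
Depth of field = Df − Dn = 1564.82 − 1422.00 ≈ 142.82 mm.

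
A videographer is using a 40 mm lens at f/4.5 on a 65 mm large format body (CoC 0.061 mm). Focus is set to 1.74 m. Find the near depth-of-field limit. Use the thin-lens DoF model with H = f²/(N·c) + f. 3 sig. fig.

1.35 m

Hyperfocal distance H = f²/(N·c) + f = 40²/(4.5 × 0.061) + 40 = 1600/0.2745 + 40 ≈ 5868.8 mm ≈ 5.869 m.
Near limit Dn = s·(H − f)/(H + s − 2f) = 1740 × (5868.8 − 40) / (5868.8 + 1740 − 2 × 40) = 1740 × 5828.8 / 7528.8 ≈ 1347.1 mm ≈ 1.35 m.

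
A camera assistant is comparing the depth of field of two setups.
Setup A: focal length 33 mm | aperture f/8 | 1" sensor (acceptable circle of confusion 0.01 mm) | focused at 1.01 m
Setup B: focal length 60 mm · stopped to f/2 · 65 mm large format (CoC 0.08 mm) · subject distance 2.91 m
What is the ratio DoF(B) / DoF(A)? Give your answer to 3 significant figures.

5.14

Setup A: H = 33²/(8×0.01) + 33 ≈ 13645.5 mm; DoF = Df − Dn = 1088.10 − 942.36 ≈ 145.74 mm.
Setup B: H = 60²/(2×0.08) + 60 ≈ 22560.0 mm; DoF = Df − Dn = 3332.06 − 2582.84 ≈ 749.22 mm.
Ratio = 749.22 / 145.74 ≈ 5.14.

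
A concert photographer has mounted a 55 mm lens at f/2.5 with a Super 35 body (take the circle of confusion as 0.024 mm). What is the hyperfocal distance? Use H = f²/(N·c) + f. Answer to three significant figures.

50.5 m

Hyperfocal distance H = f²/(N·c) + f = 55²/(2.5 × 0.024) + 55 = 3025/0.06 + 55 ≈ 50471.7 mm ≈ 50.5 m.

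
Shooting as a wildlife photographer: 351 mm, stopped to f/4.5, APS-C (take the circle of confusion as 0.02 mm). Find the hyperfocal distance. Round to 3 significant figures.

Hyperfocal distance H = f²/(N·c) + f = 351²/(4.5 × 0.02) + 351 = 123201/0.09 + 351 ≈ 1369251.0 mm ≈ 1370 m.

1370 m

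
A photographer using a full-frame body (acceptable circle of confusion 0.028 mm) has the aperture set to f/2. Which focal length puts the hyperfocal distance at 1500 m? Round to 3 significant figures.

From H = f²/(N·c) + f, with f ≪ H: f ≈ √(H·N·c) = √(1500000 × 2 × 0.028) = √84000 ≈ 289.8 mm.
The +f correction barely moves this — solving exactly, f² + N·c·f − N·c·H = 0 ⇒ f = (−N·c + √((N·c)² + 4·N·c·H))/2 = (−0.056 + √336000)/2 ≈ 289.80 mm, so f ≈ 290 mm.

290 mm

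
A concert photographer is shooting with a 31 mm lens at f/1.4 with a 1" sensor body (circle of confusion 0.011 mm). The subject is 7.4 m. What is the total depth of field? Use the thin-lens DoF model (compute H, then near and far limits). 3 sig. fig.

1.77 m

Hyperfocal distance H = f²/(N·c) + f = 31²/(1.4 × 0.011) + 31 = 961/0.0154 + 31 ≈ 62433.6 mm ≈ 62.43 m.
Near limit Dn = s·(H − f)/(H + s − 2f) = 7400 × (62433.6 − 31) / (62433.6 + 7400 − 2 × 31) = 7400 × 62402.6 / 69771.6 ≈ 6618.4 mm.
Far limit Df = s·(H − f)/(H − s) = 7400 × (62433.6 − 31) / (62433.6 − 7400) = 7400 × 62402.6 / 55033.6 ≈ 8390.9 mm.
Depth of field = Df − Dn = 8390.9 − 6618.4 ≈ 1772.5 mm ≈ 1.77 m.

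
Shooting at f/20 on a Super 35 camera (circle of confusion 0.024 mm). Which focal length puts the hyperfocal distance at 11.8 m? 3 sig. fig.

75.0 mm

From H = f²/(N·c) + f, with f ≪ H: f ≈ √(H·N·c) = √(11800 × 20 × 0.024) = √5664.0 ≈ 75.26 mm.
Exact: f² + N·c·f − N·c·H = 0 ⇒ f = (−N·c + √((N·c)² + 4·N·c·H))/2 = (−0.48 + √22656)/2 ≈ 75.020 mm ≈ 75.0 mm.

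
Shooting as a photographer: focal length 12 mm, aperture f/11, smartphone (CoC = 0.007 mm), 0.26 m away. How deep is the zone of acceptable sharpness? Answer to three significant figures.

Hyperfocal distance H = f²/(N·c) + f = 12²/(11 × 0.007) + 12 = 144/0.077 + 12 ≈ 1882.1 mm ≈ 1.882 m.
Near limit Dn = s·(H − f)/(H + s − 2f) = 260 × (1882.1 − 12) / (1882.1 + 260 − 2 × 12) = 260 × 1870.1 / 2118.1 ≈ 229.558 mm.
Far limit Df = s·(H − f)/(H − s) = 260 × (1882.1 − 12) / (1882.1 − 260) = 260 × 1870.1 / 1622.1 ≈ 299.750 mm.
Depth of field = Df − Dn = 299.750 − 229.558 ≈ 70.192 mm.

70.2 mm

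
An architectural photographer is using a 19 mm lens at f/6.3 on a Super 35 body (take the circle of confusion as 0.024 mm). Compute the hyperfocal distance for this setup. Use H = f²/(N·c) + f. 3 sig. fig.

2.41 m

Hyperfocal distance H = f²/(N·c) + f = 19²/(6.3 × 0.024) + 19 = 361/0.1512 + 19 ≈ 2406.6 mm ≈ 2.41 m.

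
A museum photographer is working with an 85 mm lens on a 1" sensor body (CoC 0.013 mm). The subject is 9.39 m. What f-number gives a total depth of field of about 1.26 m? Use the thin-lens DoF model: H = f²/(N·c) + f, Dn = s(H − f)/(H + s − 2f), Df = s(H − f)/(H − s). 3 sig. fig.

f/3.99

Write h = H − f = f²/(N·c). The thin-lens limits are Dn = s·h/(h + (s−f)) and Df = s·h/(h − (s−f)), so DoF = Df − Dn = 2·s·(s−f)·h / (h² − (s−f)²).
That is a quadratic in h: DoF·h² − 2·s·(s−f)·h − DoF·(s−f)² = 0 ⇒ h = (s−f)·(s + √(s² + DoF²)) / DoF = 9305 × (9390 + √(9390² + 1260²)) / 1260 = 9305 × (9390 + 9474.16) / 1260 ≈ 139310 mm.
Then N = f²/(c·h) = 85² / (0.013 × 139310) = 7225 / 1811.0 ≈ 3.99.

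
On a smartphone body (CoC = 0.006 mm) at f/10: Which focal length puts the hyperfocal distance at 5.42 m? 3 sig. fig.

From H = f²/(N·c) + f, with f ≪ H: f ≈ √(H·N·c) = √(5420 × 10 × 0.006) = √325.20 ≈ 18.03 mm.
The +f correction barely moves this — solving exactly, f² + N·c·f − N·c·H = 0 ⇒ f = (−N·c + √((N·c)² + 4·N·c·H))/2 = (−0.06 + √1300.8)/2 ≈ 18.003 mm, so f ≈ 18.0 mm.

18.0 mm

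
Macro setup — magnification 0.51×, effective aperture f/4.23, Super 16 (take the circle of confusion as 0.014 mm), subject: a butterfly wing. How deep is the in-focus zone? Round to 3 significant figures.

At magnification m, DoF ≈ 2·N_eff·c/m² = 2 × 4.23 × 0.014 / 0.51² = 0.1184 / 0.2601 ≈ 0.455 mm.

0.455 mm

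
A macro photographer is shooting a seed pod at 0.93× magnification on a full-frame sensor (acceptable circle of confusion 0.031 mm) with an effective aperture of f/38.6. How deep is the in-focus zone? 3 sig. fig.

2.77 mm

At magnification m, DoF ≈ 2·N_eff·c/m² = 2 × 38.6 × 0.031 / 0.93² = 2.393 / 0.8649 ≈ 2.77 mm.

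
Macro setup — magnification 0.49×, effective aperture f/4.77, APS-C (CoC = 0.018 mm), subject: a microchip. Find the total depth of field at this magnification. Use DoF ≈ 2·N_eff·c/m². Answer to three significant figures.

At magnification m, DoF ≈ 2·N_eff·c/m² = 2 × 4.77 × 0.018 / 0.49² = 0.1717 / 0.2401 ≈ 0.715 mm.

0.715 mm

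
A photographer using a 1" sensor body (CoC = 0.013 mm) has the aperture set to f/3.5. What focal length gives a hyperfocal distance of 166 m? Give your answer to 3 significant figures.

From H = f²/(N·c) + f, with f ≪ H: f ≈ √(H·N·c) = √(166000 × 3.5 × 0.013) = √7553.0 ≈ 86.91 mm.
The +f correction barely moves this — solving exactly, f² + N·c·f − N·c·H = 0 ⇒ f = (−N·c + √((N·c)² + 4·N·c·H))/2 = (−0.0455 + √30212)/2 ≈ 86.885 mm, so f ≈ 86.9 mm.

86.9 mm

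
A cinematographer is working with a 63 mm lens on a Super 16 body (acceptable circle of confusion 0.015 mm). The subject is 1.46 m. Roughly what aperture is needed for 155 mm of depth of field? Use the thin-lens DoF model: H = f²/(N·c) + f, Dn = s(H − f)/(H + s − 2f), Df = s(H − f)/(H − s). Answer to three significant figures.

Write h = H − f = f²/(N·c). The thin-lens limits are Dn = s·h/(h + (s−f)) and Df = s·h/(h − (s−f)), so DoF = Df − Dn = 2·s·(s−f)·h / (h² − (s−f)²).
That is a quadratic in h: DoF·h² − 2·s·(s−f)·h − DoF·(s−f)² = 0 ⇒ h = (s−f)·(s + √(s² + DoF²)) / DoF = 1397 × (1460 + √(1460² + 155²)) / 155 = 1397 × (1460 + 1468.20) / 155 ≈ 26392 mm.
Then N = f²/(c·h) = 63² / (0.015 × 26392) = 3969 / 395.87 ≈ 10.

f/10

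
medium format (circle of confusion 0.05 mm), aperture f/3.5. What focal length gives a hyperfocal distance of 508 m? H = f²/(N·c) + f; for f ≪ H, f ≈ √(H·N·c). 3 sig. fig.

298 mm

From H = f²/(N·c) + f, with f ≪ H: f ≈ √(H·N·c) = √(508000 × 3.5 × 0.05) = √88900 ≈ 298.2 mm.
The +f correction barely moves this — solving exactly, f² + N·c·f − N·c·H = 0 ⇒ f = (−N·c + √((N·c)² + 4·N·c·H))/2 = (−0.175 + √355600)/2 ≈ 298.07 mm, so f ≈ 298 mm.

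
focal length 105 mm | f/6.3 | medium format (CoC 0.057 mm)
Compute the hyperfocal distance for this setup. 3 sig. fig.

30.8 m

Hyperfocal distance H = f²/(N·c) + f = 105²/(6.3 × 0.057) + 105 = 11025/0.3591 + 105 ≈ 30806.8 mm ≈ 30.8 m.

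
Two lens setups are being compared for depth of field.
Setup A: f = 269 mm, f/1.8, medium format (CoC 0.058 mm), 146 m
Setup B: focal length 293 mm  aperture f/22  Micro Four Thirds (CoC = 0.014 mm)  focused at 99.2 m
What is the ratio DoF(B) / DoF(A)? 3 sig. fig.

Setup A: H = 269²/(1.8×0.058) + 269 ≈ 693382.0 mm; DoF = Df − Dn = 184870 − 120636 ≈ 64234 mm.
Setup B: H = 293²/(22×0.014) + 293 ≈ 279023.5 mm; DoF = Df − Dn = 153762 − 73219 ≈ 80543 mm.
Ratio = 80543 / 64234 ≈ 1.25.

1.25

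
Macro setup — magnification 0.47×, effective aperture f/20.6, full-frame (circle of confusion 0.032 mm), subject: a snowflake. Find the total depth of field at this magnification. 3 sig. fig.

5.97 mm

At magnification m, DoF ≈ 2·N_eff·c/m² = 2 × 20.6 × 0.032 / 0.47² = 1.318 / 0.2209 ≈ 5.97 mm.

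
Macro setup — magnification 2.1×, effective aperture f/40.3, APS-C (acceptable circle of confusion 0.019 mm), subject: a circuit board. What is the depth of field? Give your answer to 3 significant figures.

0.347 mm

At magnification m, DoF ≈ 2·N_eff·c/m² = 2 × 40.3 × 0.019 / 2.1² = 1.531 / 4.41 ≈ 0.347 mm.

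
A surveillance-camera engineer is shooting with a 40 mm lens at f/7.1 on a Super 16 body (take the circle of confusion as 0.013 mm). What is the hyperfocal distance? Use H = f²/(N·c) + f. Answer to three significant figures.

Hyperfocal distance H = f²/(N·c) + f = 40²/(7.1 × 0.013) + 40 = 1600/0.0923 + 40 ≈ 17374.8 mm ≈ 17.4 m.

17.4 m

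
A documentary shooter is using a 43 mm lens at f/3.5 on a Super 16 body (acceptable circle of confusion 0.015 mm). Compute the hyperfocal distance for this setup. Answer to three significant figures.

35.3 m

Hyperfocal distance H = f²/(N·c) + f = 43²/(3.5 × 0.015) + 43 = 1849/0.0525 + 43 ≈ 35262.0 mm ≈ 35.3 m.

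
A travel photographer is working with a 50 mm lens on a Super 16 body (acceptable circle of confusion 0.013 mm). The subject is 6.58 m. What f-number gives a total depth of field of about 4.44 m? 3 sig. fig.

f/9.01

Write h = H − f = f²/(N·c). The thin-lens limits are Dn = s·h/(h + (s−f)) and Df = s·h/(h − (s−f)), so DoF = Df − Dn = 2·s·(s−f)·h / (h² − (s−f)²).
That is a quadratic in h: DoF·h² − 2·s·(s−f)·h − DoF·(s−f)² = 0 ⇒ h = (s−f)·(s + √(s² + DoF²)) / DoF = 6530 × (6580 + √(6580² + 4440²)) / 4440 = 6530 × (6580 + 7937.88) / 4440 ≈ 21352 mm.
Then N = f²/(c·h) = 50² / (0.013 × 21352) = 2500 / 277.57 ≈ 9.01.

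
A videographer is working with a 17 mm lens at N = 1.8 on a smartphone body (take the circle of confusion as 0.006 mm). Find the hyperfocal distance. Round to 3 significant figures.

26.8 m

Hyperfocal distance H = f²/(N·c) + f = 17²/(1.8 × 0.006) + 17 = 289/0.0108 + 17 ≈ 26776.3 mm ≈ 26.8 m.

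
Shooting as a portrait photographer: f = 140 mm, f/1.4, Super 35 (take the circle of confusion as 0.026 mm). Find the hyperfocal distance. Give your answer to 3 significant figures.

539 m

Hyperfocal distance H = f²/(N·c) + f = 140²/(1.4 × 0.026) + 140 = 19600/0.0364 + 140 ≈ 538601.5 mm ≈ 539 m.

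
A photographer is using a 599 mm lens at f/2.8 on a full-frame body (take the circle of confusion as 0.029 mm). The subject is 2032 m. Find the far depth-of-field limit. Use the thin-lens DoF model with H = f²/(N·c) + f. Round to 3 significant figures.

3760 m

Hyperfocal distance H = f²/(N·c) + f = 599²/(2.8 × 0.029) + 599 = 358801/0.0812 + 599 ≈ 4419330.5 mm ≈ 4419 m.
Far limit Df = s·(H − f)/(H − s) = 2032000 × (4419330.5 − 599) / (4419330.5 − 2032000) = 2032000 × 4418731.5 / 2387330.5 ≈ 3761047 mm ≈ 3760 m.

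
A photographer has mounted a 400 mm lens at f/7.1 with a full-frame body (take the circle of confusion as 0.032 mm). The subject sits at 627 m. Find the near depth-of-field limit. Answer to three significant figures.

332 m

Hyperfocal distance H = f²/(N·c) + f = 400²/(7.1 × 0.032) + 400 = 160000/0.2272 + 400 ≈ 704625.4 mm ≈ 704.6 m.
Near limit Dn = s·(H − f)/(H + s − 2f) = 627000 × (704625.4 − 400) / (704625.4 + 627000 − 2 × 400) = 627000 × 704225.4 / 1330825.4 ≈ 331786 mm ≈ 332 m.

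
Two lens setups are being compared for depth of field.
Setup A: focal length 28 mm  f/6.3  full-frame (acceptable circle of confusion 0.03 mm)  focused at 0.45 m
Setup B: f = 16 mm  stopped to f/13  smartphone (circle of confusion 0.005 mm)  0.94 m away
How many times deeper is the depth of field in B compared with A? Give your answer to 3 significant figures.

5.05

Setup A: H = 28²/(6.3×0.03) + 28 ≈ 4176.1 mm; DoF = Df − Dn = 500.964 − 408.448 ≈ 92.516 mm.
Setup B: H = 16²/(13×0.005) + 16 ≈ 3954.5 mm; DoF = Df − Dn = 1228.13 − 761.37 ≈ 466.76 mm.
Ratio = 466.76 / 92.516 ≈ 5.05.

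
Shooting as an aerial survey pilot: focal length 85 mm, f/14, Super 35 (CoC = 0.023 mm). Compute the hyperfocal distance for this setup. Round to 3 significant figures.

Hyperfocal distance H = f²/(N·c) + f = 85²/(14 × 0.023) + 85 = 7225/0.322 + 85 ≈ 22522.9 mm ≈ 22.5 m.

22.5 m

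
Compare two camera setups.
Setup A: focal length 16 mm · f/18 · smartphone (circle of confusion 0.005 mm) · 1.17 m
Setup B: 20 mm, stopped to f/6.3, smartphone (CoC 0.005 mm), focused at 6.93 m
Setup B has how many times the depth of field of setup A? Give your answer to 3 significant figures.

Setup A: H = 16²/(18×0.005) + 16 ≈ 2860.4 mm; DoF = Df − Dn = 1968.7 − 832.3 ≈ 1136.4 mm.
Setup B: H = 20²/(6.3×0.005) + 20 ≈ 12718.4 mm; DoF = Df − Dn = 15203 − 4488 ≈ 10715 mm.
Ratio = 10715 / 1136.4 ≈ 9.43.

9.43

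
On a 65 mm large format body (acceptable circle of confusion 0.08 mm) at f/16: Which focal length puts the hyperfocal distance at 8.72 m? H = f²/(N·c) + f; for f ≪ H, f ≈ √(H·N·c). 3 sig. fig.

From H = f²/(N·c) + f, with f ≪ H: f ≈ √(H·N·c) = √(8720 × 16 × 0.08) = √11162 ≈ 105.6 mm.
Exact: f² + N·c·f − N·c·H = 0 ⇒ f = (−N·c + √((N·c)² + 4·N·c·H))/2 = (−1.28 + √44648)/2 ≈ 105.01 mm ≈ 105 mm.

105 mm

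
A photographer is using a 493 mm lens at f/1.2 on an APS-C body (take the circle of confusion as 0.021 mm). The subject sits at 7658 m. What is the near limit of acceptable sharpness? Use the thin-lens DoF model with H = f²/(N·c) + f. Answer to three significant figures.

Hyperfocal distance H = f²/(N·c) + f = 493²/(1.2 × 0.021) + 493 = 243049/0.0252 + 493 ≈ 9645294.6 mm ≈ 9645 m.
Near limit Dn = s·(H − f)/(H + s − 2f) = 7658000 × (9645294.6 − 493) / (9645294.6 + 7658000 − 2 × 493) = 7658000 × 9644801.6 / 17302308.6 ≈ 4268788 mm ≈ 4270 m.

4270 m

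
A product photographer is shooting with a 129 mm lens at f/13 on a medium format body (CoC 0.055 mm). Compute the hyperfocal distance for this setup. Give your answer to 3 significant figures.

23.4 m

Hyperfocal distance H = f²/(N·c) + f = 129²/(13 × 0.055) + 129 = 16641/0.715 + 129 ≈ 23403.1 mm ≈ 23.4 m.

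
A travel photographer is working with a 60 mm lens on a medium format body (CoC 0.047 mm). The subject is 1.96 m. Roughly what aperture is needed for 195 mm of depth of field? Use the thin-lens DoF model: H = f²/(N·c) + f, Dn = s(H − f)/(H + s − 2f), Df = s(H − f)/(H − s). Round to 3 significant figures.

f/2.00

Write h = H − f = f²/(N·c). The thin-lens limits are Dn = s·h/(h + (s−f)) and Df = s·h/(h − (s−f)), so DoF = Df − Dn = 2·s·(s−f)·h / (h² − (s−f)²).
That is a quadratic in h: DoF·h² − 2·s·(s−f)·h − DoF·(s−f)² = 0 ⇒ h = (s−f)·(s + √(s² + DoF²)) / DoF = 1900 × (1960 + √(1960² + 195²)) / 195 = 1900 × (1960 + 1969.68) / 195 ≈ 38289 mm.
Then N = f²/(c·h) = 60² / (0.047 × 38289) = 3600 / 1799.6 ≈ 2.00.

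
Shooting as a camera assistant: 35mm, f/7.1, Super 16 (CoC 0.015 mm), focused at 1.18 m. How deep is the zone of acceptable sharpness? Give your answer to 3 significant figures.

237 mm

Hyperfocal distance H = f²/(N·c) + f = 35²/(7.1 × 0.015) + 35 = 1225/0.1065 + 35 ≈ 11537.3 mm ≈ 11.54 m.
Near limit Dn = s·(H − f)/(H + s − 2f) = 1180 × (11537.3 − 35) / (11537.3 + 1180 − 2 × 35) = 1180 × 11502.3 / 12647.3 ≈ 1073.17 mm.
Far limit Df = s·(H − f)/(H − s) = 1180 × (11537.3 − 35) / (11537.3 − 1180) = 1180 × 11502.3 / 10357.3 ≈ 1310.45 mm.
Depth of field = Df − Dn = 1310.45 − 1073.17 ≈ 237.28 mm.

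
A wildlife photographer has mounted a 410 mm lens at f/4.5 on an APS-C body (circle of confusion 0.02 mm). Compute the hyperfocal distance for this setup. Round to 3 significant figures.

1870 m

Hyperfocal distance H = f²/(N·c) + f = 410²/(4.5 × 0.02) + 410 = 168100/0.09 + 410 ≈ 1868187.8 mm ≈ 1870 m.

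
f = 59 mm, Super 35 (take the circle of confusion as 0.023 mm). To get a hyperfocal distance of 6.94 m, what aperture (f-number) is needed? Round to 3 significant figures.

f/22

Rearrange H = f²/(N·c) + f for N: N = f² / ((H − f)·c).
N = 59² / ((6940 − 59) × 0.023) = 3481 / 158.3 ≈ 22.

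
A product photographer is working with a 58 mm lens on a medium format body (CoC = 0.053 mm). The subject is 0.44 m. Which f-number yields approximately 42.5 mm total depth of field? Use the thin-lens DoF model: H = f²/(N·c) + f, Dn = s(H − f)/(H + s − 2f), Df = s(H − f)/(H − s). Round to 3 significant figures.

Write h = H − f = f²/(N·c). The thin-lens limits are Dn = s·h/(h + (s−f)) and Df = s·h/(h − (s−f)), so DoF = Df − Dn = 2·s·(s−f)·h / (h² − (s−f)²).
That is a quadratic in h: DoF·h² − 2·s·(s−f)·h − DoF·(s−f)² = 0 ⇒ h = (s−f)·(s + √(s² + DoF²)) / DoF = 382 × (440 + √(440² + 42.5²)) / 42.5 = 382 × (440 + 442.048) / 42.5 ≈ 7928.1 mm.
Then N = f²/(c·h) = 58² / (0.053 × 7928.1) = 3364 / 420.19 ≈ 8.01.

f/8.01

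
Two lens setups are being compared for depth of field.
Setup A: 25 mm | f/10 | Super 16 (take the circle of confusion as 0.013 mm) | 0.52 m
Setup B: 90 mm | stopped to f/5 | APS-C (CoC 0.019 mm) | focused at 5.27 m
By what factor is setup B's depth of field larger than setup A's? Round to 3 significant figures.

Setup A: H = 25²/(10×0.013) + 25 ≈ 4832.7 mm; DoF = Df − Dn = 579.68 − 471.46 ≈ 108.22 mm.
Setup B: H = 90²/(5×0.019) + 90 ≈ 85353.2 mm; DoF = Df − Dn = 5610.88 − 4968.17 ≈ 642.71 mm.
Ratio = 642.71 / 108.22 ≈ 5.94.

5.94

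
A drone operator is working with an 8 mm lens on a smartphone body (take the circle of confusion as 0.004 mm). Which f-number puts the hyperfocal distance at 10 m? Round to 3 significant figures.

f/1.60

Rearrange H = f²/(N·c) + f for N: N = f² / ((H − f)·c).
N = 8² / ((10000 − 8) × 0.004) = 64 / 39.97 ≈ 1.60.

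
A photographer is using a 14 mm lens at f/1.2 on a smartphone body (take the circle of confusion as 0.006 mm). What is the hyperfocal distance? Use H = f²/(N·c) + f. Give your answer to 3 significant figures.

27.2 m

Hyperfocal distance H = f²/(N·c) + f = 14²/(1.2 × 0.006) + 14 = 196/0.0072 + 14 ≈ 27236.2 mm ≈ 27.2 m.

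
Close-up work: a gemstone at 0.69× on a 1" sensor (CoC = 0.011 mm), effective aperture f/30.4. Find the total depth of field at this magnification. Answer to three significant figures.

At magnification m, DoF ≈ 2·N_eff·c/m² = 2 × 30.4 × 0.011 / 0.69² = 0.6688 / 0.4761 ≈ 1.4 mm.

1.40 mm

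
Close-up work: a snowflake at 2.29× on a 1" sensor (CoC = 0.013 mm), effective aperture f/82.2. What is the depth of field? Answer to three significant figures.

0.408 mm

At magnification m, DoF ≈ 2·N_eff·c/m² = 2 × 82.2 × 0.013 / 2.29² = 2.137 / 5.244 ≈ 0.408 mm.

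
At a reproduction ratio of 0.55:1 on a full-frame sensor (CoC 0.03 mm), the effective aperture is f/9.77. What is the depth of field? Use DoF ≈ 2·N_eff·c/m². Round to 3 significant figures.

At magnification m, DoF ≈ 2·N_eff·c/m² = 2 × 9.77 × 0.03 / 0.55² = 0.5862 / 0.3025 ≈ 1.94 mm.

1.94 mm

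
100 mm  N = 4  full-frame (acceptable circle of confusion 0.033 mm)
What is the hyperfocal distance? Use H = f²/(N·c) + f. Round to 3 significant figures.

75.9 m

Hyperfocal distance H = f²/(N·c) + f = 100²/(4 × 0.033) + 100 = 10000/0.132 + 100 ≈ 75857.6 mm ≈ 75.9 m.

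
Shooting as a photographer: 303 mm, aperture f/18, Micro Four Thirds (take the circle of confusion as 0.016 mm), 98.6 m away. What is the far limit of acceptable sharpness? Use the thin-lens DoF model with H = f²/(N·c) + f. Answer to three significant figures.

143 m

Hyperfocal distance H = f²/(N·c) + f = 303²/(18 × 0.016) + 303 = 91809/0.288 + 303 ≈ 319084.2 mm ≈ 319.1 m.
Far limit Df = s·(H − f)/(H − s) = 98600 × (319084.2 − 303) / (319084.2 − 98600) = 98600 × 318781.2 / 220484.2 ≈ 142558 mm ≈ 143 m.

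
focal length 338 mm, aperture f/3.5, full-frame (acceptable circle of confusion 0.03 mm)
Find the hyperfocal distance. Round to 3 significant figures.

1090 m

Hyperfocal distance H = f²/(N·c) + f = 338²/(3.5 × 0.03) + 338 = 114244/0.105 + 338 ≈ 1088376.1 mm ≈ 1090 m.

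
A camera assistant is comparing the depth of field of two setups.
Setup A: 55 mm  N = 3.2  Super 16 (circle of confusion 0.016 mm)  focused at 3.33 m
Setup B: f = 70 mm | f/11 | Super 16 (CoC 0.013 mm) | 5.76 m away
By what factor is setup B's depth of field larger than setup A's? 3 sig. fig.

Setup A: H = 55²/(3.2×0.016) + 55 ≈ 59137.0 mm; DoF = Df − Dn = 3525.42 − 3155.11 ≈ 370.31 mm.
Setup B: H = 70²/(11×0.013) + 70 ≈ 34335.7 mm; DoF = Df − Dn = 6906.9 − 4939.7 ≈ 1967.2 mm.
Ratio = 1967.2 / 370.31 ≈ 5.31.

5.31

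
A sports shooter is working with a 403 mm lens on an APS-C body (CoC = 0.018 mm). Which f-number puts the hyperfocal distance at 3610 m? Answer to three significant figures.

Rearrange H = f²/(N·c) + f for N: N = f² / ((H − f)·c).
N = 403² / ((3610000 − 403) × 0.018) = 162409 / 64973 ≈ 2.50.

f/2.50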